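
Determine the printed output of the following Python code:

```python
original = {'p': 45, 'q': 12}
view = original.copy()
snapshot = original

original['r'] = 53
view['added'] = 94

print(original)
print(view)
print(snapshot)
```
{'p': 45, 'q': 12, 'r': 53}
{'p': 45, 'q': 12, 'added': 94}
{'p': 45, 'q': 12, 'r': 53}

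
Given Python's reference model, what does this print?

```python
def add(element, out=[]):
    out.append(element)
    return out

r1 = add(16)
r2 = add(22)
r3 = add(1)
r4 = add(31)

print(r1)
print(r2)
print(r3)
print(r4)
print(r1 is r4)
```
[16, 22, 1, 31]
[16, 22, 1, 31]
[16, 22, 1, 31]
[16, 22, 1, 31]
True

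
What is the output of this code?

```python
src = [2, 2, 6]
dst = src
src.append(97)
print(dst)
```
[2, 2, 6, 97]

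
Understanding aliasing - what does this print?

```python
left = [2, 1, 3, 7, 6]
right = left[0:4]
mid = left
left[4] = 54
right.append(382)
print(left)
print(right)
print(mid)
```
[2, 1, 3, 7, 54]
[2, 1, 3, 7, 382]
[2, 1, 3, 7, 54]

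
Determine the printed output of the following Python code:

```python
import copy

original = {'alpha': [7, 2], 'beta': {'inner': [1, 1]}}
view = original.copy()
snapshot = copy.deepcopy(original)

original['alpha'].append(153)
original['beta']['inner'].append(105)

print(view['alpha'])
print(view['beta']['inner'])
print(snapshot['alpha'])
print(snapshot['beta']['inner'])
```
[7, 2, 153]
[1, 1, 105]
[7, 2]
[1, 1]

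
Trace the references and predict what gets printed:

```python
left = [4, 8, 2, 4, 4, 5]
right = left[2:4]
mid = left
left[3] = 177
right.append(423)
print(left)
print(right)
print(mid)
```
[4, 8, 2, 177, 4, 5]
[2, 4, 423]
[4, 8, 2, 177, 4, 5]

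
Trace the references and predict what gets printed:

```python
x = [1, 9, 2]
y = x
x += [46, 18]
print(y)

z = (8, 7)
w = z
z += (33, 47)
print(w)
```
[1, 9, 2, 46, 18]
(8, 7)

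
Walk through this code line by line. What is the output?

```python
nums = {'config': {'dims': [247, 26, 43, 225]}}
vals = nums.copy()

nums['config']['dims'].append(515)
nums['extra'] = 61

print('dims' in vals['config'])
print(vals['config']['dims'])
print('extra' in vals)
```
True
[247, 26, 43, 225, 515]
False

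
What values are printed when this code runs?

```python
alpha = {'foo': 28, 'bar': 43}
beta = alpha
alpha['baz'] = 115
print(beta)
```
{'foo': 28, 'bar': 43, 'baz': 115}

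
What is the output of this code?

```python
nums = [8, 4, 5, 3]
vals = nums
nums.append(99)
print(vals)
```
[8, 4, 5, 3, 99]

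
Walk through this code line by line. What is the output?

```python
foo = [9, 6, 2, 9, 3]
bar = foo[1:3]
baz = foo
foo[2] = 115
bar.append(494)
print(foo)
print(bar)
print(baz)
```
[9, 6, 115, 9, 3]
[6, 2, 494]
[9, 6, 115, 9, 3]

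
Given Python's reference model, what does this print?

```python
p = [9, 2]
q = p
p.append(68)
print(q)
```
[9, 2, 68]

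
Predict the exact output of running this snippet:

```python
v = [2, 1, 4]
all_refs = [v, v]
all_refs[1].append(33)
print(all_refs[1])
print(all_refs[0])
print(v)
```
[2, 1, 4, 33]
[2, 1, 4, 33]
[2, 1, 4, 33]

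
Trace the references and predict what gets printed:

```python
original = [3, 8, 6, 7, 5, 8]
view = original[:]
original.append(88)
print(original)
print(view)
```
[3, 8, 6, 7, 5, 8, 88]
[3, 8, 6, 7, 5, 8]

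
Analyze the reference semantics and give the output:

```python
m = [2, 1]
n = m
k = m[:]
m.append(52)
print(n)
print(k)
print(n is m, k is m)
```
[2, 1, 52]
[2, 1]
True False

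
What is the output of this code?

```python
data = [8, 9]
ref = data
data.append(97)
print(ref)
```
[8, 9, 97]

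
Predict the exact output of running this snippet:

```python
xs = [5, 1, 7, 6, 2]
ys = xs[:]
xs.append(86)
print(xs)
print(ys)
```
[5, 1, 7, 6, 2, 86]
[5, 1, 7, 6, 2]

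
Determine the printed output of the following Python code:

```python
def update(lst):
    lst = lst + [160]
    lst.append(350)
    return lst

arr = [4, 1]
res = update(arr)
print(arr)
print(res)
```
[4, 1]
[4, 1, 160, 350]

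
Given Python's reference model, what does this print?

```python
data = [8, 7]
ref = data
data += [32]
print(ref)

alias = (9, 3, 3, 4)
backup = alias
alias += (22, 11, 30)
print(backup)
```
[8, 7, 32]
(9, 3, 3, 4)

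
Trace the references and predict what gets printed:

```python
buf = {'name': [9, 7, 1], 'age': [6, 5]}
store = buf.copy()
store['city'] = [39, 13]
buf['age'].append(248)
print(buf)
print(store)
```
{'name': [9, 7, 1], 'age': [6, 5, 248]}
{'name': [9, 7, 1], 'age': [6, 5, 248], 'city': [39, 13]}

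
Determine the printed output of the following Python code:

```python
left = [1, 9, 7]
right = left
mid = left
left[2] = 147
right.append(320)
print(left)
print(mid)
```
[1, 9, 147, 320]
[1, 9, 147, 320]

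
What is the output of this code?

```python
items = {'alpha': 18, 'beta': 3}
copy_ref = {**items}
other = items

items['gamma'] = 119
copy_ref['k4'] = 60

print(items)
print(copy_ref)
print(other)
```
{'alpha': 18, 'beta': 3, 'gamma': 119}
{'alpha': 18, 'beta': 3, 'k4': 60}
{'alpha': 18, 'beta': 3, 'gamma': 119}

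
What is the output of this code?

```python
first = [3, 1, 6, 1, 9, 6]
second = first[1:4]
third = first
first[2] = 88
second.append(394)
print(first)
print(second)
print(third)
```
[3, 1, 88, 1, 9, 6]
[1, 6, 1, 394]
[3, 1, 88, 1, 9, 6]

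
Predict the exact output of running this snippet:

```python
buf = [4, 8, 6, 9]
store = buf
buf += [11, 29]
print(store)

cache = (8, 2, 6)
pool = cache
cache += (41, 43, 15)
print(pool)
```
[4, 8, 6, 9, 11, 29]
(8, 2, 6)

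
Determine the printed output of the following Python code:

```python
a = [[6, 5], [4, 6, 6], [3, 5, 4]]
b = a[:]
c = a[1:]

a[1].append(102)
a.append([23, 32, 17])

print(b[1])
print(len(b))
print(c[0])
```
[4, 6, 6, 102]
3
[4, 6, 6, 102]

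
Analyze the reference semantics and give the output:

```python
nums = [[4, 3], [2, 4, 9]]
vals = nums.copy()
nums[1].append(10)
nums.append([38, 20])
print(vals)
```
[[4, 3], [2, 4, 9, 10]]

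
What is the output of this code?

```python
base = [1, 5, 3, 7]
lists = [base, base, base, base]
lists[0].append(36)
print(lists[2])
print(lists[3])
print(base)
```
[1, 5, 3, 7, 36]
[1, 5, 3, 7, 36]
[1, 5, 3, 7, 36]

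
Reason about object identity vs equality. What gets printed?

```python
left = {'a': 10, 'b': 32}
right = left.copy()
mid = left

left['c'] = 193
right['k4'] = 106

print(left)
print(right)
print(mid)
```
{'a': 10, 'b': 32, 'c': 193}
{'a': 10, 'b': 32, 'k4': 106}
{'a': 10, 'b': 32, 'c': 193}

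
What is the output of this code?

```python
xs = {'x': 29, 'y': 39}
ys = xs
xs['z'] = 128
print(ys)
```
{'x': 29, 'y': 39, 'z': 128}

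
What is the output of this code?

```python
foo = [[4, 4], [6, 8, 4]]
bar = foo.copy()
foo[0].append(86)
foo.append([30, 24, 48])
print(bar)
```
[[4, 4, 86], [6, 8, 4]]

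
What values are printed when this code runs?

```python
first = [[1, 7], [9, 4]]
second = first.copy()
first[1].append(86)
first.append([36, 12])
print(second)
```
[[1, 7], [9, 4, 86]]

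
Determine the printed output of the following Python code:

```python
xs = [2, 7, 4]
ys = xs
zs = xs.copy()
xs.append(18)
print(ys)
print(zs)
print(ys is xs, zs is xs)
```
[2, 7, 4, 18]
[2, 7, 4]
True False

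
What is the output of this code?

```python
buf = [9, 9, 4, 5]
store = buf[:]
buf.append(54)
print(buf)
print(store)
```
[9, 9, 4, 5, 54]
[9, 9, 4, 5]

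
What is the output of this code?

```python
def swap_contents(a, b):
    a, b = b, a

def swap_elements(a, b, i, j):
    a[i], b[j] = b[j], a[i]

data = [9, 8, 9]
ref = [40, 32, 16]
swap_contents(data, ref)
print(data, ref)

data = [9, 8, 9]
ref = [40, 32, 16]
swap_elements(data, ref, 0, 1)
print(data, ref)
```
[9, 8, 9] [40, 32, 16]
[32, 8, 9] [40, 9, 16]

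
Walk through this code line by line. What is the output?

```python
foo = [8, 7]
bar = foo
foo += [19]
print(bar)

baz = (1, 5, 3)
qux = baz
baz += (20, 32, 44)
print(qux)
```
[8, 7, 19]
(1, 5, 3)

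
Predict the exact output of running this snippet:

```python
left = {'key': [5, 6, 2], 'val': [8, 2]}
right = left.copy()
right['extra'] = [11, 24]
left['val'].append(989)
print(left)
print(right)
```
{'key': [5, 6, 2], 'val': [8, 2, 989]}
{'key': [5, 6, 2], 'val': [8, 2, 989], 'extra': [11, 24]}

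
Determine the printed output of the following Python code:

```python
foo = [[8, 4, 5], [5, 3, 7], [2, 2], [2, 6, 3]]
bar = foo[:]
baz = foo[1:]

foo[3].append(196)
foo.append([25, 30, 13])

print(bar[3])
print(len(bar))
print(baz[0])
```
[2, 6, 3, 196]
4
[5, 3, 7]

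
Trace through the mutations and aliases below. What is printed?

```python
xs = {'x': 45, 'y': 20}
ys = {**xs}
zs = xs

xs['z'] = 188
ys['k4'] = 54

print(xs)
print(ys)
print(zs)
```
{'x': 45, 'y': 20, 'z': 188}
{'x': 45, 'y': 20, 'k4': 54}
{'x': 45, 'y': 20, 'z': 188}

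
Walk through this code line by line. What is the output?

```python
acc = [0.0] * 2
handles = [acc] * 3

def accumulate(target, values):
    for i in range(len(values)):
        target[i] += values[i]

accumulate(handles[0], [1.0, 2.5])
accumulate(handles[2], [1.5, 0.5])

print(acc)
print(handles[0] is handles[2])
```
[2.5, 3.0]
True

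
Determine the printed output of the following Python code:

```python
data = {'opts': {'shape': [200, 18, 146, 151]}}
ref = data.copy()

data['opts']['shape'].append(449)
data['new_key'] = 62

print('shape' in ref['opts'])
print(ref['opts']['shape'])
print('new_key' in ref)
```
True
[200, 18, 146, 151, 449]
False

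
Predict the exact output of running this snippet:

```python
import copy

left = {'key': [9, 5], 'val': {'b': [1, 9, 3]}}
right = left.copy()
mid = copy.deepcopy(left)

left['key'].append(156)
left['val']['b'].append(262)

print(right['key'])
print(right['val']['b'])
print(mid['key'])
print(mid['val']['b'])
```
[9, 5, 156]
[1, 9, 3, 262]
[9, 5]
[1, 9, 3]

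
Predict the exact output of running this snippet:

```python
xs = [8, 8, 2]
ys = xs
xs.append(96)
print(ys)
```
[8, 8, 2, 96]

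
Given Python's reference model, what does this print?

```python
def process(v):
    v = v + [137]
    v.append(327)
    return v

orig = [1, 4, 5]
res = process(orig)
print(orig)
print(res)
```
[1, 4, 5]
[1, 4, 5, 137, 327]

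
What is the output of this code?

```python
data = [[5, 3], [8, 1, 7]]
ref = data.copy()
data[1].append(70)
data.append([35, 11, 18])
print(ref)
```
[[5, 3], [8, 1, 7, 70]]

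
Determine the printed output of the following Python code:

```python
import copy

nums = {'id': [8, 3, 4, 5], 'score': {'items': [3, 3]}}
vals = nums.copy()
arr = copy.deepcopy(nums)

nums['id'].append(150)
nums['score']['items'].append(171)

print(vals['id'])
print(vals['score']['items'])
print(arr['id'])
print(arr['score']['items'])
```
[8, 3, 4, 5, 150]
[3, 3, 171]
[8, 3, 4, 5]
[3, 3]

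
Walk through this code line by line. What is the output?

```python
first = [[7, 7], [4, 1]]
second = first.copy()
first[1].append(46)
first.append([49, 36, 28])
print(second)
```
[[7, 7], [4, 1, 46]]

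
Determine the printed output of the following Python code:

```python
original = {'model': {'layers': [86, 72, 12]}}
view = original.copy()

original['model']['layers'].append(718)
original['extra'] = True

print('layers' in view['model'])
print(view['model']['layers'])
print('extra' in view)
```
True
[86, 72, 12, 718]
False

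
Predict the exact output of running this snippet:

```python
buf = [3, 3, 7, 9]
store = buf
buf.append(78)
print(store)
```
[3, 3, 7, 9, 78]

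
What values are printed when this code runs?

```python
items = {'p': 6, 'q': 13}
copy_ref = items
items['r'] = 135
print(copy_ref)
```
{'p': 6, 'q': 13, 'r': 135}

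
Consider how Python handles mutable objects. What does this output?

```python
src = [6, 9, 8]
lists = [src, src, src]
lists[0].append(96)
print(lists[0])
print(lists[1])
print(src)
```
[6, 9, 8, 96]
[6, 9, 8, 96]
[6, 9, 8, 96]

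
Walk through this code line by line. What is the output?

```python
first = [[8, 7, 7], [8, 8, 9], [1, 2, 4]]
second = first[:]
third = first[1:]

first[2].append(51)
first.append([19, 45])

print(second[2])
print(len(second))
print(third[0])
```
[1, 2, 4, 51]
3
[8, 8, 9]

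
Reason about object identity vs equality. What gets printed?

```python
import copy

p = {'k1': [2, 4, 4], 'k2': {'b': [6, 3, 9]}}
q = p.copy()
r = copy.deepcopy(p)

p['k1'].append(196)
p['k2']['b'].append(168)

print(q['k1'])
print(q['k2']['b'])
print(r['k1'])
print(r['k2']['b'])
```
[2, 4, 4, 196]
[6, 3, 9, 168]
[2, 4, 4]
[6, 3, 9]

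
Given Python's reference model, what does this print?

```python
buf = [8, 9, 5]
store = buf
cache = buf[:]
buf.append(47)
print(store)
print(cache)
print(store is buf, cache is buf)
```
[8, 9, 5, 47]
[8, 9, 5]
True False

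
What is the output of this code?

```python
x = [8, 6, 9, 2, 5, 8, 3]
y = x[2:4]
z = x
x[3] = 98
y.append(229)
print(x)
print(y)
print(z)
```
[8, 6, 9, 98, 5, 8, 3]
[9, 2, 229]
[8, 6, 9, 98, 5, 8, 3]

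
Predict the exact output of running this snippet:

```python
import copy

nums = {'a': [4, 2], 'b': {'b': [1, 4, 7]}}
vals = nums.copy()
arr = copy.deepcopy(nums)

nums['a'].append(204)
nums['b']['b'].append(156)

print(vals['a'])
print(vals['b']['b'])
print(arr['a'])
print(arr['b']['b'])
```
[4, 2, 204]
[1, 4, 7, 156]
[4, 2]
[1, 4, 7]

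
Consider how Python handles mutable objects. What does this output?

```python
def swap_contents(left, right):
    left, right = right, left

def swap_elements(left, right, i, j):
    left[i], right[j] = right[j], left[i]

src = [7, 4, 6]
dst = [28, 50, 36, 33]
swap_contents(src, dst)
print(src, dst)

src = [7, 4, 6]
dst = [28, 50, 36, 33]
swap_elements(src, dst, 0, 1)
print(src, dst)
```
[7, 4, 6] [28, 50, 36, 33]
[50, 4, 6] [28, 7, 36, 33]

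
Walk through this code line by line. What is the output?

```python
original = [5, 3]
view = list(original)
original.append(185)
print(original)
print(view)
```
[5, 3, 185]
[5, 3]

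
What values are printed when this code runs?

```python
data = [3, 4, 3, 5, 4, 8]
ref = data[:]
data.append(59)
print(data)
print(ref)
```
[3, 4, 3, 5, 4, 8, 59]
[3, 4, 3, 5, 4, 8]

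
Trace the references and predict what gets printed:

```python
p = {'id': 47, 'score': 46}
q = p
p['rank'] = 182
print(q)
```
{'id': 47, 'score': 46, 'rank': 182}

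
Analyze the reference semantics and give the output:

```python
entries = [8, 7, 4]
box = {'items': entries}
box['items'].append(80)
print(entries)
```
[8, 7, 4, 80]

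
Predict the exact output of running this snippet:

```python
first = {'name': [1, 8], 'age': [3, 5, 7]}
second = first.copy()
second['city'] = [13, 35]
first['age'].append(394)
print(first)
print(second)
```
{'name': [1, 8], 'age': [3, 5, 7, 394]}
{'name': [1, 8], 'age': [3, 5, 7, 394], 'city': [13, 35]}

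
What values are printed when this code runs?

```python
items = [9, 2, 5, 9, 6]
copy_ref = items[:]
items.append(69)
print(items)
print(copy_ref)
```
[9, 2, 5, 9, 6, 69]
[9, 2, 5, 9, 6]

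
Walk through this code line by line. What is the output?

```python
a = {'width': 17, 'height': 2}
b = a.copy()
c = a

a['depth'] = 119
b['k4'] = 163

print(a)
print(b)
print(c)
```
{'width': 17, 'height': 2, 'depth': 119}
{'width': 17, 'height': 2, 'k4': 163}
{'width': 17, 'height': 2, 'depth': 119}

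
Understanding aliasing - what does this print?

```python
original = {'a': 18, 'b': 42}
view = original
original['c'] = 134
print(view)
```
{'a': 18, 'b': 42, 'c': 134}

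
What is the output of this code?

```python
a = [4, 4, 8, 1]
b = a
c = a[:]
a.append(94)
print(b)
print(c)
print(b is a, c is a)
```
[4, 4, 8, 1, 94]
[4, 4, 8, 1]
True False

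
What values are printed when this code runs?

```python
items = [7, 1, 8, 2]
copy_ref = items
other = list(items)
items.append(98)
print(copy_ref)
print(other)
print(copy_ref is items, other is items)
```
[7, 1, 8, 2, 98]
[7, 1, 8, 2]
True False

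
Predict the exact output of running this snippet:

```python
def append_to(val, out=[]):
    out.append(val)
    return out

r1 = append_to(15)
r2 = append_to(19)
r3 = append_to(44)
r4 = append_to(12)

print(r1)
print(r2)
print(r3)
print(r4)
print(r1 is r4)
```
[15, 19, 44, 12]
[15, 19, 44, 12]
[15, 19, 44, 12]
[15, 19, 44, 12]
True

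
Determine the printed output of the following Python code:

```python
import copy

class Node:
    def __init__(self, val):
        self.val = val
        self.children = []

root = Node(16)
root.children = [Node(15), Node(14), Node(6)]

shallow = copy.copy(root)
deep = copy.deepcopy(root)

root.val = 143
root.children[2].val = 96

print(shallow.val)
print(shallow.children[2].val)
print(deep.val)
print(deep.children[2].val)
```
16
96
16
6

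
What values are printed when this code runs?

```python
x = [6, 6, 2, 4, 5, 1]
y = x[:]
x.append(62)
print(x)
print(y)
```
[6, 6, 2, 4, 5, 1, 62]
[6, 6, 2, 4, 5, 1]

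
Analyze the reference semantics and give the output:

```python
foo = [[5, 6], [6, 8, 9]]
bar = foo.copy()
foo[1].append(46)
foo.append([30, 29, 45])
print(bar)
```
[[5, 6], [6, 8, 9, 46]]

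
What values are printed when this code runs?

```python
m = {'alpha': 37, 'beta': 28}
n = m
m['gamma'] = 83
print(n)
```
{'alpha': 37, 'beta': 28, 'gamma': 83}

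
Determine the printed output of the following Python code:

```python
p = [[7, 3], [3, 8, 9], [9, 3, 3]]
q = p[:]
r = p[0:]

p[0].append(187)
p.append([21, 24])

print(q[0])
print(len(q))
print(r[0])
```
[7, 3, 187]
3
[7, 3, 187]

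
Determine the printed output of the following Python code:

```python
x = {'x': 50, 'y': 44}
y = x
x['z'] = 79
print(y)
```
{'x': 50, 'y': 44, 'z': 79}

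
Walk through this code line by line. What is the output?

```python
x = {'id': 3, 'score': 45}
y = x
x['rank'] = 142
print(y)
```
{'id': 3, 'score': 45, 'rank': 142}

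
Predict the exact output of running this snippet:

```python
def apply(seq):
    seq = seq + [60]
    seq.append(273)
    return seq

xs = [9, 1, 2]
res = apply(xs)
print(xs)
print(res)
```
[9, 1, 2]
[9, 1, 2, 60, 273]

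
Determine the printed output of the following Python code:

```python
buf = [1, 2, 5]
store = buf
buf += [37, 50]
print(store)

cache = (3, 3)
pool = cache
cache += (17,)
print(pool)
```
[1, 2, 5, 37, 50]
(3, 3)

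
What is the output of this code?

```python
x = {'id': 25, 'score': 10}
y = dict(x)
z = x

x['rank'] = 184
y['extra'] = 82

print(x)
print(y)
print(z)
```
{'id': 25, 'score': 10, 'rank': 184}
{'id': 25, 'score': 10, 'extra': 82}
{'id': 25, 'score': 10, 'rank': 184}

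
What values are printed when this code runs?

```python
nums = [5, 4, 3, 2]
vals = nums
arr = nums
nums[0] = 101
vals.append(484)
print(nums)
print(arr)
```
[101, 4, 3, 2, 484]
[101, 4, 3, 2, 484]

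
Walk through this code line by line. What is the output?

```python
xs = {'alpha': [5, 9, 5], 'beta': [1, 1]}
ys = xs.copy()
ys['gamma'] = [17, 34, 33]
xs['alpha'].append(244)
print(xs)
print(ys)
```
{'alpha': [5, 9, 5, 244], 'beta': [1, 1]}
{'alpha': [5, 9, 5, 244], 'beta': [1, 1], 'gamma': [17, 34, 33]}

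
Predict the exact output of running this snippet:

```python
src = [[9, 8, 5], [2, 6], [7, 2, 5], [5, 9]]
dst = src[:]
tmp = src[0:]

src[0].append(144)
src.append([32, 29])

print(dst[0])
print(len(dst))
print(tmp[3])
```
[9, 8, 5, 144]
4
[5, 9]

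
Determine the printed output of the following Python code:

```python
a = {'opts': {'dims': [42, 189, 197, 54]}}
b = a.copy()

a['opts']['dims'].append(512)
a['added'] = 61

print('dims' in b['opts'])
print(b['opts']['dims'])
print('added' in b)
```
True
[42, 189, 197, 54, 512]
False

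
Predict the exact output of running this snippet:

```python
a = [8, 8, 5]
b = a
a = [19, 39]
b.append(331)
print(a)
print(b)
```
[19, 39]
[8, 8, 5, 331]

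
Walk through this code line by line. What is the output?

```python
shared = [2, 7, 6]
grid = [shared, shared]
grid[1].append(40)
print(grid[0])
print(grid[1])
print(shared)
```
[2, 7, 6, 40]
[2, 7, 6, 40]
[2, 7, 6, 40]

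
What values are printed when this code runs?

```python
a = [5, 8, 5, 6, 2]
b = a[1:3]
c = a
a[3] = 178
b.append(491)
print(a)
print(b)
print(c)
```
[5, 8, 5, 178, 2]
[8, 5, 491]
[5, 8, 5, 178, 2]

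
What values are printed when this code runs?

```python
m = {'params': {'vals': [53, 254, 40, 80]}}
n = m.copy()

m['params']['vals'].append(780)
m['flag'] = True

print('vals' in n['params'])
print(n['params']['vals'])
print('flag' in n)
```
True
[53, 254, 40, 80, 780]
False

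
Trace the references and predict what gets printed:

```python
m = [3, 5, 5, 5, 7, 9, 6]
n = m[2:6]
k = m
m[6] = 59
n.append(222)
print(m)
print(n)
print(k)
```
[3, 5, 5, 5, 7, 9, 59]
[5, 5, 7, 9, 222]
[3, 5, 5, 5, 7, 9, 59]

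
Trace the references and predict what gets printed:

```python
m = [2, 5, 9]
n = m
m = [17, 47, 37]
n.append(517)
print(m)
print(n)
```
[17, 47, 37]
[2, 5, 9, 517]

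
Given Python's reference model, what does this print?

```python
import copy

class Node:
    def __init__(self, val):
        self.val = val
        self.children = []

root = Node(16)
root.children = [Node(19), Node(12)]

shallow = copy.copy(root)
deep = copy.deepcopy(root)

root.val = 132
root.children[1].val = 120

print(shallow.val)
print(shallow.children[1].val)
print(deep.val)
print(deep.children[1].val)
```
16
120
16
12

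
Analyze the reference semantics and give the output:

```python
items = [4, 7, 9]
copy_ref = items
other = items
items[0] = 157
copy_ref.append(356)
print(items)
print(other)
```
[157, 7, 9, 356]
[157, 7, 9, 356]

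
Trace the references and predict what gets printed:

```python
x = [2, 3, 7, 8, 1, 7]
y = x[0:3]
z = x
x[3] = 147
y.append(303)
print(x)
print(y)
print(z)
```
[2, 3, 7, 147, 1, 7]
[2, 3, 7, 303]
[2, 3, 7, 147, 1, 7]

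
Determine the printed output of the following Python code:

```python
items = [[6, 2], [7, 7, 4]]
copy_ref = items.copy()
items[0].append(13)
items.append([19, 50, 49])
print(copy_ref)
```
[[6, 2, 13], [7, 7, 4]]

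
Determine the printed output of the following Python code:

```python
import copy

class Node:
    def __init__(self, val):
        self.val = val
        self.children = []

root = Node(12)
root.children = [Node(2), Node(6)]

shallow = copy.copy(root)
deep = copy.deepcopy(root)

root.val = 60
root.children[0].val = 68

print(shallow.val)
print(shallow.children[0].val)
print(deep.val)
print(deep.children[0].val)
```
12
68
12
2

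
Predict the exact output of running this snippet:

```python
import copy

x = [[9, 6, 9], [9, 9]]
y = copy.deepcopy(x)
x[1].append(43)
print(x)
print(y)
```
[[9, 6, 9], [9, 9, 43]]
[[9, 6, 9], [9, 9]]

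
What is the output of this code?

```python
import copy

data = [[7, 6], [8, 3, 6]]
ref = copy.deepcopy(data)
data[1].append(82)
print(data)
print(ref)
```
[[7, 6], [8, 3, 6, 82]]
[[7, 6], [8, 3, 6]]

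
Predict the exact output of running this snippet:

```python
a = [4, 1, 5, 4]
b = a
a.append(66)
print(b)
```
[4, 1, 5, 4, 66]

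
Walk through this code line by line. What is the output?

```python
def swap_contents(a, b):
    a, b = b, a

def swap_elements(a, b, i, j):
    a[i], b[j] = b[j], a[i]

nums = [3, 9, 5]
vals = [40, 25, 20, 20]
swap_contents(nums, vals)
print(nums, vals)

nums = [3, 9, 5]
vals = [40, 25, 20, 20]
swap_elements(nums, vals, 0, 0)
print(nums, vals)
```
[3, 9, 5] [40, 25, 20, 20]
[40, 9, 5] [3, 25, 20, 20]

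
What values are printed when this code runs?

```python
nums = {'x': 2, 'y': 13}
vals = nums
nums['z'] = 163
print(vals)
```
{'x': 2, 'y': 13, 'z': 163}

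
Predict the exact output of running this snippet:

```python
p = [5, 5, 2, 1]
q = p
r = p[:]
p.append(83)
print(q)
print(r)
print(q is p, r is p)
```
[5, 5, 2, 1, 83]
[5, 5, 2, 1]
True False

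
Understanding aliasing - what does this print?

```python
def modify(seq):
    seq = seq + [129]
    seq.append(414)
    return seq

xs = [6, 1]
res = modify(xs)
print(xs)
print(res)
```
[6, 1]
[6, 1, 129, 414]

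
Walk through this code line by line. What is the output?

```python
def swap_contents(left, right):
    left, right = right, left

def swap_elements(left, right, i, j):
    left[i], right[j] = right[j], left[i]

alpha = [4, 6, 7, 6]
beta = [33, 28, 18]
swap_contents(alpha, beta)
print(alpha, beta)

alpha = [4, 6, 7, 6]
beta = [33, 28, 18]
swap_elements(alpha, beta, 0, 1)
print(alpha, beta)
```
[4, 6, 7, 6] [33, 28, 18]
[28, 6, 7, 6] [33, 4, 18]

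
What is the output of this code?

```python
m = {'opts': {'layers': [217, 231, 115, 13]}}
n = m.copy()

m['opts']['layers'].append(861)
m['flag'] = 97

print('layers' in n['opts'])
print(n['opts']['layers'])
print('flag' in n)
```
True
[217, 231, 115, 13, 861]
False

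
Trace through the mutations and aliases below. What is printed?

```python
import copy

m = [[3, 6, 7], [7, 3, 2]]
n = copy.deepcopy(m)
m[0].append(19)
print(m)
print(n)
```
[[3, 6, 7, 19], [7, 3, 2]]
[[3, 6, 7], [7, 3, 2]]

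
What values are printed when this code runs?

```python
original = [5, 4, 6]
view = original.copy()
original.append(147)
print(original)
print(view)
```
[5, 4, 6, 147]
[5, 4, 6]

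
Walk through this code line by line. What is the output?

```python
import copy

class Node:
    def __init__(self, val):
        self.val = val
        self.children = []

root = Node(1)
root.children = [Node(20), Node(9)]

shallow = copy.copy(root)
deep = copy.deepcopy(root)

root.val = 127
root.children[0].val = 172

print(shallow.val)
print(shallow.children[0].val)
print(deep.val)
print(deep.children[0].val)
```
1
172
1
20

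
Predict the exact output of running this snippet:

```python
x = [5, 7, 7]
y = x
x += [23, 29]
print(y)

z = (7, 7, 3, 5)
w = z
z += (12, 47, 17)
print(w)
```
[5, 7, 7, 23, 29]
(7, 7, 3, 5)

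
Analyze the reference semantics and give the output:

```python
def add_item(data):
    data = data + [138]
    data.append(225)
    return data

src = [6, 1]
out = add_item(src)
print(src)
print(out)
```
[6, 1]
[6, 1, 138, 225]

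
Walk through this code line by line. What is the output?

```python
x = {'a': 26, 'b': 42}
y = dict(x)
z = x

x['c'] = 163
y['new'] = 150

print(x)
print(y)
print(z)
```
{'a': 26, 'b': 42, 'c': 163}
{'a': 26, 'b': 42, 'new': 150}
{'a': 26, 'b': 42, 'c': 163}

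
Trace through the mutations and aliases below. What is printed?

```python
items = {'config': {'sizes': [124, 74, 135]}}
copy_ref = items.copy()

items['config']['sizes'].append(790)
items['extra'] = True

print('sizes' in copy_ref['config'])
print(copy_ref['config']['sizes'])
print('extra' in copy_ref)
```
True
[124, 74, 135, 790]
False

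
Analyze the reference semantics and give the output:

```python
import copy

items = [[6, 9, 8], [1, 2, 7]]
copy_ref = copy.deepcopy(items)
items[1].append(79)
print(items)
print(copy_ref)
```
[[6, 9, 8], [1, 2, 7, 79]]
[[6, 9, 8], [1, 2, 7]]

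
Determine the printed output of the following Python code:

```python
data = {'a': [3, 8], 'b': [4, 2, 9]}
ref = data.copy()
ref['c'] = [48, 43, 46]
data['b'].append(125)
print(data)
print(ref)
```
{'a': [3, 8], 'b': [4, 2, 9, 125]}
{'a': [3, 8], 'b': [4, 2, 9, 125], 'c': [48, 43, 46]}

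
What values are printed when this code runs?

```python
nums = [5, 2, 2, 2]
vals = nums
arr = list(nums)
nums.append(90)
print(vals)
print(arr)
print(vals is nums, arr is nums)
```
[5, 2, 2, 2, 90]
[5, 2, 2, 2]
True False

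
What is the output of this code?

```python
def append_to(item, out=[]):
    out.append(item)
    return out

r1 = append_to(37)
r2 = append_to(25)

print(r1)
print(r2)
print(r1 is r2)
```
[37, 25]
[37, 25]
True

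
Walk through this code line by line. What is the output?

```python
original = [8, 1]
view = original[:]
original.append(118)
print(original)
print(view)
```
[8, 1, 118]
[8, 1]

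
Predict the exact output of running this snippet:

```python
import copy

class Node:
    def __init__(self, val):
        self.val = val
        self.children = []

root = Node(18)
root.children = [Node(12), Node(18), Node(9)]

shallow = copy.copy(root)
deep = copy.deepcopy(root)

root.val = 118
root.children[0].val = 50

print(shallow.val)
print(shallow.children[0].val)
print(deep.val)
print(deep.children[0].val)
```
18
50
18
12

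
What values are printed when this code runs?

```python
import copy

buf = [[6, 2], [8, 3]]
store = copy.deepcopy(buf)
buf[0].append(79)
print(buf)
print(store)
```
[[6, 2, 79], [8, 3]]
[[6, 2], [8, 3]]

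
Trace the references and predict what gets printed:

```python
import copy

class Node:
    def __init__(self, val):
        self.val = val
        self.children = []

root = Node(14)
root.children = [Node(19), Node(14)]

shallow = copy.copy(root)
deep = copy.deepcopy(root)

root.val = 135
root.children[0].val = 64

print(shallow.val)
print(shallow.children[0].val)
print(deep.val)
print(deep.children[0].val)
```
14
64
14
19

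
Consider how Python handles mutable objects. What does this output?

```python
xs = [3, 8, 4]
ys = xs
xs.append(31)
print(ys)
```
[3, 8, 4, 31]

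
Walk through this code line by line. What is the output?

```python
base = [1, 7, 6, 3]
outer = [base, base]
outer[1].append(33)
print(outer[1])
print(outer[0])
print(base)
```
[1, 7, 6, 3, 33]
[1, 7, 6, 3, 33]
[1, 7, 6, 3, 33]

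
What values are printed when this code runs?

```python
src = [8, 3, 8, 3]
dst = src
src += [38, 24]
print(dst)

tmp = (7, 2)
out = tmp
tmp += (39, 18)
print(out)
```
[8, 3, 8, 3, 38, 24]
(7, 2)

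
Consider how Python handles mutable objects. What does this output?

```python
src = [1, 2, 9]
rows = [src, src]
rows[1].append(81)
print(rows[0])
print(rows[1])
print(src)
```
[1, 2, 9, 81]
[1, 2, 9, 81]
[1, 2, 9, 81]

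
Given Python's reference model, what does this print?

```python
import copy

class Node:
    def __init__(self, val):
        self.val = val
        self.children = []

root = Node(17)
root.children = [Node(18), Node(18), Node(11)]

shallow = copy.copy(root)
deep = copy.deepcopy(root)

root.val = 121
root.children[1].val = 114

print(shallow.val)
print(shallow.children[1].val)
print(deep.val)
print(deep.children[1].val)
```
17
114
17
18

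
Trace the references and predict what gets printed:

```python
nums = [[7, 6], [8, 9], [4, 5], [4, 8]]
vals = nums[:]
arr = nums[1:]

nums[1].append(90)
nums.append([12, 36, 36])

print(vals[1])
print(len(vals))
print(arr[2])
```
[8, 9, 90]
4
[4, 8]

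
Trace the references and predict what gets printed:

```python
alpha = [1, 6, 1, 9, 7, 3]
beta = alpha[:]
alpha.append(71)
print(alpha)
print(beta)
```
[1, 6, 1, 9, 7, 3, 71]
[1, 6, 1, 9, 7, 3]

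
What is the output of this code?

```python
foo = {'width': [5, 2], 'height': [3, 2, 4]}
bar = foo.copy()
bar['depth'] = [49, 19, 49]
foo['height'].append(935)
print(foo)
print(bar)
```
{'width': [5, 2], 'height': [3, 2, 4, 935]}
{'width': [5, 2], 'height': [3, 2, 4, 935], 'depth': [49, 19, 49]}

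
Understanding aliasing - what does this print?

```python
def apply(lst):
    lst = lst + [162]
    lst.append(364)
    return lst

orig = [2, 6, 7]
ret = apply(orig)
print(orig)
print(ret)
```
[2, 6, 7]
[2, 6, 7, 162, 364]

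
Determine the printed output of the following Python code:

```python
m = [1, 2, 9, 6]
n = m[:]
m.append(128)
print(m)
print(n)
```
[1, 2, 9, 6, 128]
[1, 2, 9, 6]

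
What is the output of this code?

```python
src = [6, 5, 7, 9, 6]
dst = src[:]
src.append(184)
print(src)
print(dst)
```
[6, 5, 7, 9, 6, 184]
[6, 5, 7, 9, 6]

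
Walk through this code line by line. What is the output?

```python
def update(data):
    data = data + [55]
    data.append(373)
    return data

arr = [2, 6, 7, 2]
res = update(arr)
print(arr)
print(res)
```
[2, 6, 7, 2]
[2, 6, 7, 2, 55, 373]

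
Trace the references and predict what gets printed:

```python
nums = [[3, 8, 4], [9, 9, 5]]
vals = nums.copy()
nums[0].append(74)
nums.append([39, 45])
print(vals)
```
[[3, 8, 4, 74], [9, 9, 5]]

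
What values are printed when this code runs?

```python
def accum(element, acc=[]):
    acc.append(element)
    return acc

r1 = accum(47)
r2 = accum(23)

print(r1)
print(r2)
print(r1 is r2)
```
[47, 23]
[47, 23]
True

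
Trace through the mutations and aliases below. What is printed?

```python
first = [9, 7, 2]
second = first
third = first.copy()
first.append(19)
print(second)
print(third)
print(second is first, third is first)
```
[9, 7, 2, 19]
[9, 7, 2]
True False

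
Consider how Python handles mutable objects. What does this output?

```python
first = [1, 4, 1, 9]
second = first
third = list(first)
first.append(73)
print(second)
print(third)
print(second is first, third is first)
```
[1, 4, 1, 9, 73]
[1, 4, 1, 9]
True False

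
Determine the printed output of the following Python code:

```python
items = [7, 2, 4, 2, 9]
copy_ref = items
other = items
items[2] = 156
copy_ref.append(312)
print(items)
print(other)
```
[7, 2, 156, 2, 9, 312]
[7, 2, 156, 2, 9, 312]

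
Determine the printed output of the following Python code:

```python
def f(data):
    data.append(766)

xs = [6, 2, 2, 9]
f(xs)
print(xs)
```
[6, 2, 2, 9, 766]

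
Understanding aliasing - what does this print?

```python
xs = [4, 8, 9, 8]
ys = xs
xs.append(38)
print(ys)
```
[4, 8, 9, 8, 38]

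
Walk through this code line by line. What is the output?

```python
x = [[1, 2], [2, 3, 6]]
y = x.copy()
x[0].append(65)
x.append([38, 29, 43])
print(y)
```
[[1, 2, 65], [2, 3, 6]]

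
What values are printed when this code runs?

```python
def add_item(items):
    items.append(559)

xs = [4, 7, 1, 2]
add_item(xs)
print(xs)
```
[4, 7, 1, 2, 559]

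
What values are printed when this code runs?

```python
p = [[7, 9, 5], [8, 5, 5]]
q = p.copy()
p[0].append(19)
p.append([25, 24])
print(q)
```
[[7, 9, 5, 19], [8, 5, 5]]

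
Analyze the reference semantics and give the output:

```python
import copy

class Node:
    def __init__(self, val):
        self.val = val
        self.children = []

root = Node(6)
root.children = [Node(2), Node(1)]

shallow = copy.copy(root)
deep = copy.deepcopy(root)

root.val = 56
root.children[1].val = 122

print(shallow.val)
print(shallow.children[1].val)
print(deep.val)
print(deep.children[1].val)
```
6
122
6
1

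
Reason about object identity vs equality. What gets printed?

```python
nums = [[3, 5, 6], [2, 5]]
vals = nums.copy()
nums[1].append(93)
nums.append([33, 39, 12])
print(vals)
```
[[3, 5, 6], [2, 5, 93]]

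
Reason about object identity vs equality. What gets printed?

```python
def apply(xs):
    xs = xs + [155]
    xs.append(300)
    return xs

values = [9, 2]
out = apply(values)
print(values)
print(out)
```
[9, 2]
[9, 2, 155, 300]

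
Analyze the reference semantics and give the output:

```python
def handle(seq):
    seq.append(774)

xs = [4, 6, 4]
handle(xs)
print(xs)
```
[4, 6, 4, 774]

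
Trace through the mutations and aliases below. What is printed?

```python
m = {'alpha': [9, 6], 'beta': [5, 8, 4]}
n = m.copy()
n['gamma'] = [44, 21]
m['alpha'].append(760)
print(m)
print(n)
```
{'alpha': [9, 6, 760], 'beta': [5, 8, 4]}
{'alpha': [9, 6, 760], 'beta': [5, 8, 4], 'gamma': [44, 21]}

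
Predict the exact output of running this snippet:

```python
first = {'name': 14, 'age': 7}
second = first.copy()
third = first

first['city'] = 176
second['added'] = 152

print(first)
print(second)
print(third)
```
{'name': 14, 'age': 7, 'city': 176}
{'name': 14, 'age': 7, 'added': 152}
{'name': 14, 'age': 7, 'city': 176}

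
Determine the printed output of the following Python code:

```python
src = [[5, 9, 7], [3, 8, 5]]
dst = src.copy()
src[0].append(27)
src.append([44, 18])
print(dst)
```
[[5, 9, 7, 27], [3, 8, 5]]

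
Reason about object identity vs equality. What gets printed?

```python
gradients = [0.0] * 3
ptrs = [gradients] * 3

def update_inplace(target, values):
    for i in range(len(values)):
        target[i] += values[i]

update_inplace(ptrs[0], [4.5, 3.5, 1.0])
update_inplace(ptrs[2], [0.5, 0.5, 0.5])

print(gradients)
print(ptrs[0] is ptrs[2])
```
[5.0, 4.0, 1.5]
True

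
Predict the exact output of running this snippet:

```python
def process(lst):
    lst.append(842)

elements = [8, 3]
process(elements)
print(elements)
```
[8, 3, 842]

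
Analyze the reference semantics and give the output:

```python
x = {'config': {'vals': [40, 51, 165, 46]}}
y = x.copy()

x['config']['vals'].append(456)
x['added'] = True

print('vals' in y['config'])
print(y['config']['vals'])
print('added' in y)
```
True
[40, 51, 165, 46, 456]
False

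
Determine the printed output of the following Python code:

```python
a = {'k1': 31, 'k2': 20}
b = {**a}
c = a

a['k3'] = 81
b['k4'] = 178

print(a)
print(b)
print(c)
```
{'k1': 31, 'k2': 20, 'k3': 81}
{'k1': 31, 'k2': 20, 'k4': 178}
{'k1': 31, 'k2': 20, 'k3': 81}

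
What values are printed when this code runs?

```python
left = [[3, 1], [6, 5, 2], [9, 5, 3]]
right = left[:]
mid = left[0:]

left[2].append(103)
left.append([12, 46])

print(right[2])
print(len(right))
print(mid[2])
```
[9, 5, 3, 103]
3
[9, 5, 3, 103]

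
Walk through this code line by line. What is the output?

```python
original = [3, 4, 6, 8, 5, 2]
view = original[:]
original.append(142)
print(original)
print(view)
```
[3, 4, 6, 8, 5, 2, 142]
[3, 4, 6, 8, 5, 2]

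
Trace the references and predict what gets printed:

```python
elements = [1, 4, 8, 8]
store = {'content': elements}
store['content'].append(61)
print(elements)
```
[1, 4, 8, 8, 61]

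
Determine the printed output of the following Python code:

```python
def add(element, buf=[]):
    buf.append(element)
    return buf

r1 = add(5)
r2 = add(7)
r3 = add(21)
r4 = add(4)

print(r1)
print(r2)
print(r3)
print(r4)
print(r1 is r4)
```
[5, 7, 21, 4]
[5, 7, 21, 4]
[5, 7, 21, 4]
[5, 7, 21, 4]
True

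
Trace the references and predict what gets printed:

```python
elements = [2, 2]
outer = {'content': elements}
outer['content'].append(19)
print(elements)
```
[2, 2, 19]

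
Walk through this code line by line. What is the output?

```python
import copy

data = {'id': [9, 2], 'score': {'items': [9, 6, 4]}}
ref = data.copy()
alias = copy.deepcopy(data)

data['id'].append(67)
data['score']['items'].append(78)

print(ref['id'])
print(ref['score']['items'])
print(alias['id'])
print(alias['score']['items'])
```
[9, 2, 67]
[9, 6, 4, 78]
[9, 2]
[9, 6, 4]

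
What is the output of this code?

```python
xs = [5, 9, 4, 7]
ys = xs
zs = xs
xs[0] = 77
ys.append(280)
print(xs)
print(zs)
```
[77, 9, 4, 7, 280]
[77, 9, 4, 7, 280]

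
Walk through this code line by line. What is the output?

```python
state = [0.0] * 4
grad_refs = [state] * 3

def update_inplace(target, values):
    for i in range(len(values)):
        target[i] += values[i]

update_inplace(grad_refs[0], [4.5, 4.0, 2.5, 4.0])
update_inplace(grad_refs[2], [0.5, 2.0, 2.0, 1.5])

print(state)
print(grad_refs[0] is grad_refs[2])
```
[5.0, 6.0, 4.5, 5.5]
True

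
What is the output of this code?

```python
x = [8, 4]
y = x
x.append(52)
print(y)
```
[8, 4, 52]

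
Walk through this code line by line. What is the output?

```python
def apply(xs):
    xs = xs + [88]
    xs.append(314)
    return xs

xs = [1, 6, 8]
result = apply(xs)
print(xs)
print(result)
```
[1, 6, 8]
[1, 6, 8, 88, 314]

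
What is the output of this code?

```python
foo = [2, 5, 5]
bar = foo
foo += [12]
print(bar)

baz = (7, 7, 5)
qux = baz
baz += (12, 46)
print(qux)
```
[2, 5, 5, 12]
(7, 7, 5)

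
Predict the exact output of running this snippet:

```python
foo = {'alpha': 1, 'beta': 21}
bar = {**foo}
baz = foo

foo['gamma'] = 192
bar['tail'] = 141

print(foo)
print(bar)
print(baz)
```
{'alpha': 1, 'beta': 21, 'gamma': 192}
{'alpha': 1, 'beta': 21, 'tail': 141}
{'alpha': 1, 'beta': 21, 'gamma': 192}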